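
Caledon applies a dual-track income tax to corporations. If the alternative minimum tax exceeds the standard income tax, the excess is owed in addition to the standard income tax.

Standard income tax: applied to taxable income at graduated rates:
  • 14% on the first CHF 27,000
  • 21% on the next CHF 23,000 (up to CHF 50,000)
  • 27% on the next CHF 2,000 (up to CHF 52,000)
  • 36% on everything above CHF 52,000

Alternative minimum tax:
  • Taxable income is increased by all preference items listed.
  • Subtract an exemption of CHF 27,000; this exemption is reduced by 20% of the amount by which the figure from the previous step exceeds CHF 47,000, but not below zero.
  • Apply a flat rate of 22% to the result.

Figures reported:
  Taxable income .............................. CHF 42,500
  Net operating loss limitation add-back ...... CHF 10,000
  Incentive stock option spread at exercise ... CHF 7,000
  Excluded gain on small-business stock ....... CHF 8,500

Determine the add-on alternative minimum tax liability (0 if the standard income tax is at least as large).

Alternative minimum tax:
  Adjusted income: CHF 42,500 + CHF 10,000 + CHF 7,000 + CHF 8,500 = CHF 68,000
  Exemption: CHF 27,000 − 20% × (CHF 68,000 − CHF 47,000) = CHF 27,000 − CHF 4,200 = CHF 22,800
  Base: CHF 68,000 − CHF 22,800 = CHF 45,200
  CHF 45,200 × 22% = CHF 9,944

Standard income tax:
  CHF 27,000 × 14% = CHF 3,780
  CHF 15,500 × 21% = CHF 3,255
  → CHF 7,035

Excess of alternative minimum tax over standard income tax: CHF 9,944 − CHF 7,035 = CHF 2,909.

CHF 2,909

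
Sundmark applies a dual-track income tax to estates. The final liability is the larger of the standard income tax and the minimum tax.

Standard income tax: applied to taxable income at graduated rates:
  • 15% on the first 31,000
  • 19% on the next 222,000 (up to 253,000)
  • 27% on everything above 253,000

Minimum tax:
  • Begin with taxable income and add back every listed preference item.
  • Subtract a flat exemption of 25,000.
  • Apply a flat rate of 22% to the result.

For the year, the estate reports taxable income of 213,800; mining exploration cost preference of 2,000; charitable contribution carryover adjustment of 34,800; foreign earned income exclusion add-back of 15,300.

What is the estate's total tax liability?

52,998

Standard income tax:
  31,000 × 15% = 4,650
  182,800 × 19% = 34,732
  → 39,382

Minimum tax:
  Adjusted income: 213,800 + 2,000 + 34,800 + 15,300 = 265,900
  Less exemption 25,000 → base 240,900
  240,900 × 22% = 52,998

52,998 > 39,382, so the minimum tax is the binding amount.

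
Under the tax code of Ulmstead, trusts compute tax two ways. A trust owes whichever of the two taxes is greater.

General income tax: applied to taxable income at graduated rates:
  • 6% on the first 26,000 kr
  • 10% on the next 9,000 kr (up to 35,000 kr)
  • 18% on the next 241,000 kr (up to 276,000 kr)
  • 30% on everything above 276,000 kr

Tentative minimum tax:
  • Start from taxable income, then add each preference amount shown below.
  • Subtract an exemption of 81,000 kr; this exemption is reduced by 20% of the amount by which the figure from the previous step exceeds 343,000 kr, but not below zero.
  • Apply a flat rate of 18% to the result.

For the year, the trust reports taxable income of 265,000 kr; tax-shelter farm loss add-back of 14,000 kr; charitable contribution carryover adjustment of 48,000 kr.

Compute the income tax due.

Tentative minimum tax:
  Adjusted income: 265,000 kr + 14,000 kr + 48,000 kr = 327,000 kr
  Exemption: 327,000 kr ≤ 343,000 kr, so full 81,000 kr applies
  Base: 327,000 kr − 81,000 kr = 246,000 kr
  246,000 kr × 18% = 44,280 kr

General income tax:
  26,000 kr × 6% = 1,560 kr
  9,000 kr × 10% = 900 kr
  230,000 kr × 18% = 41,400 kr
  → 43,860 kr

44,280 kr > 43,860 kr, so the tentative minimum tax is the binding amount.

44,280 kr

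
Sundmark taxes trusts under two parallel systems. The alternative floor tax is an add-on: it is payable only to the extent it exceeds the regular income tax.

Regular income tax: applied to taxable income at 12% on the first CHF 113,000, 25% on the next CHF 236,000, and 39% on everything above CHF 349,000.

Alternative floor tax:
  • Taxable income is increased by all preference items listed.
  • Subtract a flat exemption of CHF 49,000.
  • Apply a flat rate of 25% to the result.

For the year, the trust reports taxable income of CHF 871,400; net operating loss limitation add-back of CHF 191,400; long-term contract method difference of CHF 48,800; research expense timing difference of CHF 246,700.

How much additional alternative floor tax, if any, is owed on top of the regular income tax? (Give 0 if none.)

CHF 51,029

Regular income tax:
  CHF 113,000 × 12% = CHF 13,560
  CHF 236,000 × 25% = CHF 59,000
  CHF 522,400 × 39% = CHF 203,736
  → CHF 276,296

Alternative floor tax:
  Adjusted income: CHF 871,400 + CHF 191,400 + CHF 48,800 + CHF 246,700 = CHF 1,358,300
  Less exemption CHF 49,000 → base CHF 1,309,300
  CHF 1,309,300 × 25% = CHF 327,325

Excess of alternative floor tax over regular income tax: CHF 327,325 − CHF 276,296 = CHF 51,029.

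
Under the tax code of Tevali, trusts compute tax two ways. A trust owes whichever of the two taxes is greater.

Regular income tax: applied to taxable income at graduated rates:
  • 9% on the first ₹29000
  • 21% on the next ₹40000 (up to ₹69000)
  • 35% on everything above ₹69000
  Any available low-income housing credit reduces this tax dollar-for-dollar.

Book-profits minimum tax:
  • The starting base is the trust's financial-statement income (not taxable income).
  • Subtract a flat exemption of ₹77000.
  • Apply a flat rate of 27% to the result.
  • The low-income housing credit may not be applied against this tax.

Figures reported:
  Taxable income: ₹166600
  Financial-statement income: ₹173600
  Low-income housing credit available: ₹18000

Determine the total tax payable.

₹27170

Book-profits minimum tax:
  Base (financial-statement income): ₹173600
  Less exemption ₹77000 → base ₹96600
  ₹96600 × 27% = ₹26082

Regular income tax:
  ₹29000 × 9% = ₹2610
  ₹40000 × 21% = ₹8400
  ₹97600 × 35% = ₹34160
  → ₹45170
  Less low-income housing credit ₹18000 → ₹27170

₹27170 > ₹26082, so the regular income tax governs.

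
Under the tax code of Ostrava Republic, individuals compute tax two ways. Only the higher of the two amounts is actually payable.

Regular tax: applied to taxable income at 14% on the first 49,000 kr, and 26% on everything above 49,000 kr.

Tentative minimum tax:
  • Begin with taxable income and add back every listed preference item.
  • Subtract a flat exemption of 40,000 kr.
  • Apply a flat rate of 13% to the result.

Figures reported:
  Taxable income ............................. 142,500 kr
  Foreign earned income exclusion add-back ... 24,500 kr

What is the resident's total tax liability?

Regular tax:
  49,000 kr × 14% = 6,860 kr
  93,500 kr × 26% = 24,310 kr
  → 31,170 kr

Tentative minimum tax:
  Adjusted income: 142,500 kr + 24,500 kr = 167,000 kr
  Less exemption 40,000 kr → base 127,000 kr
  127,000 kr × 13% = 16,510 kr

31,170 kr > 16,510 kr, so the regular tax governs.

31,170 kr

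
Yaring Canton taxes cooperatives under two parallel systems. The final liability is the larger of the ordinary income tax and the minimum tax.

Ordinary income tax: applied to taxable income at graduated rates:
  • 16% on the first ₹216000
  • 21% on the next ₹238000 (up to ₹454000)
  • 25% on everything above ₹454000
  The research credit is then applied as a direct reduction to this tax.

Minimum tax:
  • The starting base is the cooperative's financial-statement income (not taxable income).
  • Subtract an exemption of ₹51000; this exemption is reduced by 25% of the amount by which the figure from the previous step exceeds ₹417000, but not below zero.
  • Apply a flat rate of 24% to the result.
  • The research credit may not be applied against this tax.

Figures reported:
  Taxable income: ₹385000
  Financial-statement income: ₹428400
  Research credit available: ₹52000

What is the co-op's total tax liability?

₹91260

Ordinary income tax:
  ₹216000 × 16% = ₹34560
  ₹169000 × 21% = ₹35490
  → ₹70050
  Less research credit ₹52000 → ₹18050

Minimum tax:
  Base (financial-statement income): ₹428400
  Exemption: ₹51000 − 25% × (₹428400 − ₹417000) = ₹51000 − ₹2850 = ₹48150
  Base: ₹428400 − ₹48150 = ₹380250
  ₹380250 × 24% = ₹91260

₹91260 > ₹18050, so the minimum tax is the binding amount.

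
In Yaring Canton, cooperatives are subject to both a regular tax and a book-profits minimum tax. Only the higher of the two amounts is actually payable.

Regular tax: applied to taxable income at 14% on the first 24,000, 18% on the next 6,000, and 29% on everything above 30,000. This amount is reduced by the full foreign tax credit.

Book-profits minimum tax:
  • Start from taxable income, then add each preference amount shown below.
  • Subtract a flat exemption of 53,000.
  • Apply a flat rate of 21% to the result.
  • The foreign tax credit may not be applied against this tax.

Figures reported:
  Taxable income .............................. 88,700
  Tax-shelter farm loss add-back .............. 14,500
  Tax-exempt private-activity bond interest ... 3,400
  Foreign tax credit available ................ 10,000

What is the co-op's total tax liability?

Book-profits minimum tax:
  Adjusted income: 88,700 + 14,500 + 3,400 = 106,600
  Less exemption 53,000 → base 53,600
  53,600 × 21% = 11,256

Regular tax:
  24,000 × 14% = 3,360
  6,000 × 18% = 1,080
  58,700 × 29% = 17,023
  → 21,463
  Less foreign tax credit 10,000 → 11,463

11,463 > 11,256, so the regular tax governs.

11,463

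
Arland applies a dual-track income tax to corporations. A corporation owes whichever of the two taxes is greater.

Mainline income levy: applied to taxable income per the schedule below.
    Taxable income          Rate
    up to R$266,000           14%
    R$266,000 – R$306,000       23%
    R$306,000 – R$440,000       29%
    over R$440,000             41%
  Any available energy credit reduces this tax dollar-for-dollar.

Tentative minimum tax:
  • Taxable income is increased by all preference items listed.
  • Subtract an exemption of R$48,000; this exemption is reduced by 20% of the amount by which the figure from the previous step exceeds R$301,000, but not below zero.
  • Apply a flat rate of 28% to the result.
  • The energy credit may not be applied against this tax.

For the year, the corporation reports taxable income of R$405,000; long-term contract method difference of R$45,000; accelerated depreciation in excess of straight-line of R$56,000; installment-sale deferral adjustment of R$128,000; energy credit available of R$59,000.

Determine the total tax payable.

R$177,520

Mainline income levy:
  R$266,000 × 14% = R$37,240
  R$40,000 × 23% = R$9,200
  R$99,000 × 29% = R$28,710
  → R$75,150
  Less energy credit R$59,000 → R$16,150

Tentative minimum tax:
  Adjusted income: R$405,000 + R$45,000 + R$56,000 + R$128,000 = R$634,000
  Exemption: 20% × (R$634,000 − R$301,000) = R$66,600 ≥ R$48,000, so the exemption is fully phased out
  Base: R$634,000 − R$0 = R$634,000
  R$634,000 × 28% = R$177,520

R$177,520 > R$16,150, so the tentative minimum tax is the binding amount.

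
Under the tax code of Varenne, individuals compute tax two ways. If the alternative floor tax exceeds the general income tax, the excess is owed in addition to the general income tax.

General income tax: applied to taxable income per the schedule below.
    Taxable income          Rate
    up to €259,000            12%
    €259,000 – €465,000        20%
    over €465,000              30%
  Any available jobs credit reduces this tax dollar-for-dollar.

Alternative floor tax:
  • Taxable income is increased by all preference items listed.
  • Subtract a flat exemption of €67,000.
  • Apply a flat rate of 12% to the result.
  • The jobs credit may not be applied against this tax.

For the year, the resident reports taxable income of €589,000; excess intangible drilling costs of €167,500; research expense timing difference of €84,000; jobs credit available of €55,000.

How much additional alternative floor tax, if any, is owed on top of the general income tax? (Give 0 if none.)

Alternative floor tax:
  Adjusted income: €589,000 + €167,500 + €84,000 = €840,500
  Less exemption €67,000 → base €773,500
  €773,500 × 12% = €92,820

General income tax:
  €259,000 × 12% = €31,080
  €206,000 × 20% = €41,200
  €124,000 × 30% = €37,200
  → €109,480
  Less jobs credit €55,000 → €54,480

Excess of alternative floor tax over general income tax: €92,820 − €54,480 = €38,340.

€38,340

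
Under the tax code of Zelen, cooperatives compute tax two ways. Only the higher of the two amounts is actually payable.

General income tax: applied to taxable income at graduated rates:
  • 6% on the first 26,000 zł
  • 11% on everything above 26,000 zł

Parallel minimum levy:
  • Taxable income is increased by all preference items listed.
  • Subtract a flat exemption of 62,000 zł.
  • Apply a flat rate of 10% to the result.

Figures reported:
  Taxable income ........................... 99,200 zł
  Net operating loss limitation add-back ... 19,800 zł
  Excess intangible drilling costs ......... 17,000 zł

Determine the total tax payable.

9,612 zł

Parallel minimum levy:
  Adjusted income: 99,200 zł + 19,800 zł + 17,000 zł = 136,000 zł
  Less exemption 62,000 zł → base 74,000 zł
  74,000 zł × 10% = 7,400 zł

General income tax:
  26,000 zł × 6% = 1,560 zł
  73,200 zł × 11% = 8,052 zł
  → 9,612 zł

9,612 zł > 7,400 zł, so the general income tax governs.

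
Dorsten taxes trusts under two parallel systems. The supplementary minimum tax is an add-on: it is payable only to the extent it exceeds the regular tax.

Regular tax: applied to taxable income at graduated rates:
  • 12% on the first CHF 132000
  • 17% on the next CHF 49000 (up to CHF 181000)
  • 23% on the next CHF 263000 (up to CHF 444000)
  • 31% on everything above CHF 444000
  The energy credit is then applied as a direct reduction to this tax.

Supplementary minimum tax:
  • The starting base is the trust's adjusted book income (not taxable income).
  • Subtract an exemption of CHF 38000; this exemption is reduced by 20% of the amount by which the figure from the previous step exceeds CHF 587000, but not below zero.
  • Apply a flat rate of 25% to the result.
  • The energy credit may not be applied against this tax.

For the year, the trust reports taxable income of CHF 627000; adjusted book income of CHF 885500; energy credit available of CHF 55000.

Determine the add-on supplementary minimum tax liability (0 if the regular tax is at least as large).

Supplementary minimum tax:
  Base (adjusted book income): CHF 885500
  Exemption: 20% × (CHF 885500 − CHF 587000) = CHF 59700 ≥ CHF 38000, so the exemption is fully phased out
  Base: CHF 885500 − CHF 0 = CHF 885500
  CHF 885500 × 25% = CHF 221375

Regular tax:
  CHF 132000 × 12% = CHF 15840
  CHF 49000 × 17% = CHF 8330
  CHF 263000 × 23% = CHF 60490
  CHF 183000 × 31% = CHF 56730
  → CHF 141390
  Less energy credit CHF 55000 → CHF 86390

Excess of supplementary minimum tax over regular tax: CHF 221375 − CHF 86390 = CHF 134985.

CHF 134985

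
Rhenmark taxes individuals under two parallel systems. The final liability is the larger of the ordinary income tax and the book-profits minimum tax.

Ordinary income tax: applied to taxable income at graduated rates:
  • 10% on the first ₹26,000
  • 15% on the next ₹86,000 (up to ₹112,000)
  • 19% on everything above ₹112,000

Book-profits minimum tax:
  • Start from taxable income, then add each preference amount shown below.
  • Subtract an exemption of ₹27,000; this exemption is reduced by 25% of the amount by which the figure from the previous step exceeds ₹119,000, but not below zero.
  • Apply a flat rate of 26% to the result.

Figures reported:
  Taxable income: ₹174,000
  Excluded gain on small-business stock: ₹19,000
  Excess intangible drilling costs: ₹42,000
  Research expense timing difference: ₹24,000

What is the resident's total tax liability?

Book-profits minimum tax:
  Adjusted income: ₹174,000 + ₹19,000 + ₹42,000 + ₹24,000 = ₹259,000
  Exemption: 25% × (₹259,000 − ₹119,000) = ₹35,000 ≥ ₹27,000, so the exemption is fully phased out
  Base: ₹259,000 − ₹0 = ₹259,000
  ₹259,000 × 26% = ₹67,340

Ordinary income tax:
  ₹26,000 × 10% = ₹2,600
  ₹86,000 × 15% = ₹12,900
  ₹62,000 × 19% = ₹11,780
  → ₹27,280

₹67,340 > ₹27,280, so the book-profits minimum tax is the binding amount.

₹67,340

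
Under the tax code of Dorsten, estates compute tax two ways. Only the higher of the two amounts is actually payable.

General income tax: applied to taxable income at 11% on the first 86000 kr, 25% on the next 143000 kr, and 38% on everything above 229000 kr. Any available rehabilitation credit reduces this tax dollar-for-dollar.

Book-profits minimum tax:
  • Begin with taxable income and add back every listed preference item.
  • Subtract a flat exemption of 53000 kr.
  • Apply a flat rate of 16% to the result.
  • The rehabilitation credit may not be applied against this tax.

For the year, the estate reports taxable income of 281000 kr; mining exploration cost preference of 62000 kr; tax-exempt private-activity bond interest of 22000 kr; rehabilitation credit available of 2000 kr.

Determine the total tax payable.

62970 kr

Book-profits minimum tax:
  Adjusted income: 281000 kr + 62000 kr + 22000 kr = 365000 kr
  Less exemption 53000 kr → base 312000 kr
  312000 kr × 16% = 49920 kr

General income tax:
  86000 kr × 11% = 9460 kr
  143000 kr × 25% = 35750 kr
  52000 kr × 38% = 19760 kr
  → 64970 kr
  Less rehabilitation credit 2000 kr → 62970 kr

62970 kr > 49920 kr, so the general income tax governs.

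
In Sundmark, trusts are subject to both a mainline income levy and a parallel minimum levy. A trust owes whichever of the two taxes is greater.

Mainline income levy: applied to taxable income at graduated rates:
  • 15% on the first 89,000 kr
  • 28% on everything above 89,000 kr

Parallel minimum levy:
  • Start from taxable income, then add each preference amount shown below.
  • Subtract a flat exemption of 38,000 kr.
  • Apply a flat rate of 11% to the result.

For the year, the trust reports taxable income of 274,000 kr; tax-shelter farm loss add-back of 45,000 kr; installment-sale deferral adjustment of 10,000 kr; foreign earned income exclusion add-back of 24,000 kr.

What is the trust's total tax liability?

Parallel minimum levy:
  Adjusted income: 274,000 kr + 45,000 kr + 10,000 kr + 24,000 kr = 353,000 kr
  Less exemption 38,000 kr → base 315,000 kr
  315,000 kr × 11% = 34,650 kr

Mainline income levy:
  89,000 kr × 15% = 13,350 kr
  185,000 kr × 28% = 51,800 kr
  → 65,150 kr

65,150 kr > 34,650 kr, so the mainline income levy governs.

65,150 kr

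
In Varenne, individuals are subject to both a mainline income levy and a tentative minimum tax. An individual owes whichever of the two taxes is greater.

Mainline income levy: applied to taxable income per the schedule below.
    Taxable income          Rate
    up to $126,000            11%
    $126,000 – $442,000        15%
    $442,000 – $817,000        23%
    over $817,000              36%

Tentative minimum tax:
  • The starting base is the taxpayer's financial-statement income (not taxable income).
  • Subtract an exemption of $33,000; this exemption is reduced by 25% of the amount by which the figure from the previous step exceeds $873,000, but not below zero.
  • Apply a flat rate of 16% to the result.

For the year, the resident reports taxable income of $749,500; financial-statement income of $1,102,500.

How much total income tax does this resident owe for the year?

$176,400

Tentative minimum tax:
  Base (financial-statement income): $1,102,500
  Exemption: 25% × ($1,102,500 − $873,000) = $57,375 ≥ $33,000, so the exemption is fully phased out
  Base: $1,102,500 − $0 = $1,102,500
  $1,102,500 × 16% = $176,400

Mainline income levy:
  $126,000 × 11% = $13,860
  $316,000 × 15% = $47,400
  $307,500 × 23% = $70,725
  → $131,985

$176,400 > $131,985, so the tentative minimum tax is the binding amount.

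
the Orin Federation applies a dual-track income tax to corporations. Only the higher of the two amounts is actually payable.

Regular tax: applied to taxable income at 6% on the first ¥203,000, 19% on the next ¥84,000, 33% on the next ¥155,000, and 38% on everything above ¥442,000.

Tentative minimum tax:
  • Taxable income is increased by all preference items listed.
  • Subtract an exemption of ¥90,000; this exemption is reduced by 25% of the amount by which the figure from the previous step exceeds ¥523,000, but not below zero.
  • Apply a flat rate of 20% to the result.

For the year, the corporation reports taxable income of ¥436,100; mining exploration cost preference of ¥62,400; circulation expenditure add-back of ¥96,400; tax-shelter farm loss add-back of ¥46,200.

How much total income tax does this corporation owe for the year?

¥116,125

Tentative minimum tax:
  Adjusted income: ¥436,100 + ¥62,400 + ¥96,400 + ¥46,200 = ¥641,100
  Exemption: ¥90,000 − 25% × (¥641,100 − ¥523,000) = ¥90,000 − ¥29,525 = ¥60,475
  Base: ¥641,100 − ¥60,475 = ¥580,625
  ¥580,625 × 20% = ¥116,125

Regular tax:
  ¥203,000 × 6% = ¥12,180
  ¥84,000 × 19% = ¥15,960
  ¥149,100 × 33% = ¥49,203
  → ¥77,343

¥116,125 > ¥77,343, so the tentative minimum tax is the binding amount.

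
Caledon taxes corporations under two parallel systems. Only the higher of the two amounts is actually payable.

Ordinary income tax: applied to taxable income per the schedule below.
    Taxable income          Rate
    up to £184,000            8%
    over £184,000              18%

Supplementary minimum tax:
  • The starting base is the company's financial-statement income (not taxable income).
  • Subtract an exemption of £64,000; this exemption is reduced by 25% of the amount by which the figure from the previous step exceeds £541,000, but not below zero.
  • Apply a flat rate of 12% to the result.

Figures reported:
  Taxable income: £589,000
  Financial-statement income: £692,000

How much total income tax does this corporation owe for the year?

£87,620

Ordinary income tax:
  £184,000 × 8% = £14,720
  £405,000 × 18% = £72,900
  → £87,620

Supplementary minimum tax:
  Base (financial-statement income): £692,000
  Exemption: £64,000 − 25% × (£692,000 − £541,000) = £64,000 − £37,750 = £26,250
  Base: £692,000 − £26,250 = £665,750
  £665,750 × 12% = £79,890

£87,620 > £79,890, so the ordinary income tax governs.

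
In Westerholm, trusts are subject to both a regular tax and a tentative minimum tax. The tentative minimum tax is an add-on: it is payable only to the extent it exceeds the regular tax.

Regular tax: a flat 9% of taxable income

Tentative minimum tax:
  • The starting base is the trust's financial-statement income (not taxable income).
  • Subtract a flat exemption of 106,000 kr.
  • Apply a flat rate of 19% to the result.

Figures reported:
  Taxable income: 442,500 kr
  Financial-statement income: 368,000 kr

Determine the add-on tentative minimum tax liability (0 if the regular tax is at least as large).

Regular tax:
  442,500 kr × 9% = 39,825 kr

Tentative minimum tax:
  Base (financial-statement income): 368,000 kr
  Less exemption 106,000 kr → base 262,000 kr
  262,000 kr × 19% = 49,780 kr

Excess of tentative minimum tax over regular tax: 49,780 kr − 39,825 kr = 9,955 kr.

9,955 kr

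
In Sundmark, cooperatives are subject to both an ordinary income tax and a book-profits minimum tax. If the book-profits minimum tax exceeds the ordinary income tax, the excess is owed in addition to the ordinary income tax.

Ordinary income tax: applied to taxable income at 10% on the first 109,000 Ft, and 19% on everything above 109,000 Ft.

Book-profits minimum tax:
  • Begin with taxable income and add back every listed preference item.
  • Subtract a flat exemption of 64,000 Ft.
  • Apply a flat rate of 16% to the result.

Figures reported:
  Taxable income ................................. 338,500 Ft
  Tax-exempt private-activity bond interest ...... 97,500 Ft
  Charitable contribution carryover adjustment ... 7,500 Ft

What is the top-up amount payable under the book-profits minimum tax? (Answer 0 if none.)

6,215 Ft

Book-profits minimum tax:
  Adjusted income: 338,500 Ft + 97,500 Ft + 7,500 Ft = 443,500 Ft
  Less exemption 64,000 Ft → base 379,500 Ft
  379,500 Ft × 16% = 60,720 Ft

Ordinary income tax:
  109,000 Ft × 10% = 10,900 Ft
  229,500 Ft × 19% = 43,605 Ft
  → 54,505 Ft

Excess of book-profits minimum tax over ordinary income tax: 60,720 Ft − 54,505 Ft = 6,215 Ft.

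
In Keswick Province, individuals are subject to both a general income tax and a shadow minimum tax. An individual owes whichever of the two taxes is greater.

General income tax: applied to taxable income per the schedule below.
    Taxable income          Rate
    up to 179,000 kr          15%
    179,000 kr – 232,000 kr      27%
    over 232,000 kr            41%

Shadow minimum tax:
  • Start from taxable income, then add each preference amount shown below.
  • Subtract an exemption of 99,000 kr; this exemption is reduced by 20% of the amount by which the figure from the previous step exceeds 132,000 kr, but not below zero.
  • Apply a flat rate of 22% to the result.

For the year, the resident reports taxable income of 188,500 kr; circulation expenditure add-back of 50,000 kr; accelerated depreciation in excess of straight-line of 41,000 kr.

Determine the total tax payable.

General income tax:
  179,000 kr × 15% = 26,850 kr
  9,500 kr × 27% = 2,565 kr
  → 29,415 kr

Shadow minimum tax:
  Adjusted income: 188,500 kr + 50,000 kr + 41,000 kr = 279,500 kr
  Exemption: 99,000 kr − 20% × (279,500 kr − 132,000 kr) = 99,000 kr − 29,500 kr = 69,500 kr
  Base: 279,500 kr − 69,500 kr = 210,000 kr
  210,000 kr × 22% = 46,200 kr

46,200 kr > 29,415 kr, so the shadow minimum tax is the binding amount.

46,200 kr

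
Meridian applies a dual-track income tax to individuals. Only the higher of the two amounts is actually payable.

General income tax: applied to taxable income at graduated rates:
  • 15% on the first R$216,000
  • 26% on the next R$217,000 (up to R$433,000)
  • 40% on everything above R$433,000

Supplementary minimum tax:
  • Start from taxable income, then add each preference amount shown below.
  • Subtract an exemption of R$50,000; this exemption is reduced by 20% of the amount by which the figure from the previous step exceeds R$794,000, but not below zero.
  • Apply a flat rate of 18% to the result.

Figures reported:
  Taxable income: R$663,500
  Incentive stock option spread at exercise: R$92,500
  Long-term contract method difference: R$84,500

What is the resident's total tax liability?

R$181,020

General income tax:
  R$216,000 × 15% = R$32,400
  R$217,000 × 26% = R$56,420
  R$230,500 × 40% = R$92,200
  → R$181,020

Supplementary minimum tax:
  Adjusted income: R$663,500 + R$92,500 + R$84,500 = R$840,500
  Exemption: R$50,000 − 20% × (R$840,500 − R$794,000) = R$50,000 − R$9,300 = R$40,700
  Base: R$840,500 − R$40,700 = R$799,800
  R$799,800 × 18% = R$143,964

R$181,020 > R$143,964, so the general income tax governs.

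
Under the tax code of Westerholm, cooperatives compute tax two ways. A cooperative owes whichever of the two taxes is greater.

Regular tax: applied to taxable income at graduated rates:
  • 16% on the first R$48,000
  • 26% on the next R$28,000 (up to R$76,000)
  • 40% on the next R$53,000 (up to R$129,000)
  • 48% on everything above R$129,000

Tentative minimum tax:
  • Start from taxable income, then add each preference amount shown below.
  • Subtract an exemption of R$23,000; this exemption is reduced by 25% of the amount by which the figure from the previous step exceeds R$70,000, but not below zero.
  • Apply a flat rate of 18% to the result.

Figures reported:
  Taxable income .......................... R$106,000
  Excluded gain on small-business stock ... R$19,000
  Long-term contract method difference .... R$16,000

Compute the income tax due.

R$26,960

Regular tax:
  R$48,000 × 16% = R$7,680
  R$28,000 × 26% = R$7,280
  R$30,000 × 40% = R$12,000
  → R$26,960

Tentative minimum tax:
  Adjusted income: R$106,000 + R$19,000 + R$16,000 = R$141,000
  Exemption: R$23,000 − 25% × (R$141,000 − R$70,000) = R$23,000 − R$17,750 = R$5,250
  Base: R$141,000 − R$5,250 = R$135,750
  R$135,750 × 18% = R$24,435

R$26,960 > R$24,435, so the regular tax governs.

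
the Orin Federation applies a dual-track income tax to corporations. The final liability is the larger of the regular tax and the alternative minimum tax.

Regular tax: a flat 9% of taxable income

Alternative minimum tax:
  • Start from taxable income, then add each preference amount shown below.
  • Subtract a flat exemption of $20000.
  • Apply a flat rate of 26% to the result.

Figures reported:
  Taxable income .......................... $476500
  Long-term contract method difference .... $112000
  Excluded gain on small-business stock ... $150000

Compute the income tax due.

$186810

Alternative minimum tax:
  Adjusted income: $476500 + $112000 + $150000 = $738500
  Less exemption $20000 → base $718500
  $718500 × 26% = $186810

Regular tax:
  $476500 × 9% = $42885

$186810 > $42885, so the alternative minimum tax is the binding amount.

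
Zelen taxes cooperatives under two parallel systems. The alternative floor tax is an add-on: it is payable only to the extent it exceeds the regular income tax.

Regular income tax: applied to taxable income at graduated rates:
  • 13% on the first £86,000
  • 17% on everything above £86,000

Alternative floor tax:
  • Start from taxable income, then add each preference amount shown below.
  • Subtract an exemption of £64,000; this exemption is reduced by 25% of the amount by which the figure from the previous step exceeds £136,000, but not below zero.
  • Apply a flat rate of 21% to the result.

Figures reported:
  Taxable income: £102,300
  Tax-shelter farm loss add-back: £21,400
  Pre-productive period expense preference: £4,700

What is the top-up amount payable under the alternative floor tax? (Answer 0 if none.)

Alternative floor tax:
  Adjusted income: £102,300 + £21,400 + £4,700 = £128,400
  Exemption: £128,400 ≤ £136,000, so full £64,000 applies
  Base: £128,400 − £64,000 = £64,400
  £64,400 × 21% = £13,524

Regular income tax:
  £86,000 × 13% = £11,180
  £16,300 × 17% = £2,771
  → £13,951

£13,524 ≤ £13,951, so no add-on is due.

£0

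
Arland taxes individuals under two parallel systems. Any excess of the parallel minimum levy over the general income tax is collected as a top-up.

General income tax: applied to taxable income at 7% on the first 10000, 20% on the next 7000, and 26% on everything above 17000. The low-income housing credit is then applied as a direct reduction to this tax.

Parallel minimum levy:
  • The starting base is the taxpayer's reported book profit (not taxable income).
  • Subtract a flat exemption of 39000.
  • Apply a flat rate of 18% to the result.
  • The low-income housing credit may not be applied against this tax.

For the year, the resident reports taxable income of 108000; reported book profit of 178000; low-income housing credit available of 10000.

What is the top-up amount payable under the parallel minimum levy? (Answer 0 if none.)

9260

General income tax:
  10000 × 7% = 700
  7000 × 20% = 1400
  91000 × 26% = 23660
  → 25760
  Less low-income housing credit 10000 → 15760

Parallel minimum levy:
  Base (reported book profit): 178000
  Less exemption 39000 → base 139000
  139000 × 18% = 25020

Excess of parallel minimum levy over general income tax: 25020 − 15760 = 9260.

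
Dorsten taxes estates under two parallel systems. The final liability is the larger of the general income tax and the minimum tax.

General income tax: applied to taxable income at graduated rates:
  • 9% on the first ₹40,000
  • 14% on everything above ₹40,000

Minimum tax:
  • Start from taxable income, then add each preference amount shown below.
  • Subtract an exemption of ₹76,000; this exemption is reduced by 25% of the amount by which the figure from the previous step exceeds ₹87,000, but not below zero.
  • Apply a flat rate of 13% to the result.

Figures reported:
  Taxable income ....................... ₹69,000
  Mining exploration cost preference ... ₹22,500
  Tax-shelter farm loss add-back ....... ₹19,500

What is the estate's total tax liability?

Minimum tax:
  Adjusted income: ₹69,000 + ₹22,500 + ₹19,500 = ₹111,000
  Exemption: ₹76,000 − 25% × (₹111,000 − ₹87,000) = ₹76,000 − ₹6,000 = ₹70,000
  Base: ₹111,000 − ₹70,000 = ₹41,000
  ₹41,000 × 13% = ₹5,330

General income tax:
  ₹40,000 × 9% = ₹3,600
  ₹29,000 × 14% = ₹4,060
  → ₹7,660

₹7,660 > ₹5,330, so the general income tax governs.

₹7,660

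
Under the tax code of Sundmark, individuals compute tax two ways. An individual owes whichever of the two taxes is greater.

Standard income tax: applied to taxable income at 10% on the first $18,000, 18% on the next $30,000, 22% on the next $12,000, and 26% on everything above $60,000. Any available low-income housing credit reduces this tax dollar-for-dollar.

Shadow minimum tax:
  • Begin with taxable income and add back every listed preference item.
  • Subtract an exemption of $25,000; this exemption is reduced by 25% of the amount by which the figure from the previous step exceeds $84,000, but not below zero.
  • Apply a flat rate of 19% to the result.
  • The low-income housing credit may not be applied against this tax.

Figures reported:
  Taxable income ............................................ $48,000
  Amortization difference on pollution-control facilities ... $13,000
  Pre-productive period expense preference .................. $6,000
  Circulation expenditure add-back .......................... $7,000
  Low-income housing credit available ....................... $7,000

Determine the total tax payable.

$9,310

Shadow minimum tax:
  Adjusted income: $48,000 + $13,000 + $6,000 + $7,000 = $74,000
  Exemption: $74,000 ≤ $84,000, so full $25,000 applies
  Base: $74,000 − $25,000 = $49,000
  $49,000 × 19% = $9,310

Standard income tax:
  $18,000 × 10% = $1,800
  $30,000 × 18% = $5,400
  → $7,200
  Less low-income housing credit $7,000 → $200

$9,310 > $200, so the shadow minimum tax is the binding amount.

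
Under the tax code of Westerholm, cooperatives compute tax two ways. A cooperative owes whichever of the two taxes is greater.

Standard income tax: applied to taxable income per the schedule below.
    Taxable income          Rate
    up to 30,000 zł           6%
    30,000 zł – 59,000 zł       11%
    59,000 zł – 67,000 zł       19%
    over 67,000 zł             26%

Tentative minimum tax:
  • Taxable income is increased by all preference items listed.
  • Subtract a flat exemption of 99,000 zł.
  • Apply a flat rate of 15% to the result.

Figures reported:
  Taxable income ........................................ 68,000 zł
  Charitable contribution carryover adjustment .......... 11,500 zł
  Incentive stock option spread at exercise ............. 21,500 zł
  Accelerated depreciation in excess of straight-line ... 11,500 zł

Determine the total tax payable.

Standard income tax:
  30,000 zł × 6% = 1,800 zł
  29,000 zł × 11% = 3,190 zł
  8,000 zł × 19% = 1,520 zł
  1,000 zł × 26% = 260 zł
  → 6,770 zł

Tentative minimum tax:
  Adjusted income: 68,000 zł + 11,500 zł + 21,500 zł + 11,500 zł = 112,500 zł
  Less exemption 99,000 zł → base 13,500 zł
  13,500 zł × 15% = 2,025 zł

6,770 zł > 2,025 zł, so the standard income tax governs.

6,770 zł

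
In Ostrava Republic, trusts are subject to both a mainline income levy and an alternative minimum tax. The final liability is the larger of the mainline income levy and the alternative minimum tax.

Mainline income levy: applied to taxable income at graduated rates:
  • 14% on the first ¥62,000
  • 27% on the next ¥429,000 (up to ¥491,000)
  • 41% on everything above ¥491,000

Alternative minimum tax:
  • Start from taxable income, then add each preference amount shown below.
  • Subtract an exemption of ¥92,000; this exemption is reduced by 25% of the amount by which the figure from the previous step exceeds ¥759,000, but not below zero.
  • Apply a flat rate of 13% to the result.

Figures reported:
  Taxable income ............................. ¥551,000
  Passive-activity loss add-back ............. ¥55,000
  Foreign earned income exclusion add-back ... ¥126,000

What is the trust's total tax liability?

Mainline income levy:
  ¥62,000 × 14% = ¥8,680
  ¥429,000 × 27% = ¥115,830
  ¥60,000 × 41% = ¥24,600
  → ¥149,110

Alternative minimum tax:
  Adjusted income: ¥551,000 + ¥55,000 + ¥126,000 = ¥732,000
  Exemption: ¥732,000 ≤ ¥759,000, so full ¥92,000 applies
  Base: ¥732,000 − ¥92,000 = ¥640,000
  ¥640,000 × 13% = ¥83,200

¥149,110 > ¥83,200, so the mainline income levy governs.

¥149,110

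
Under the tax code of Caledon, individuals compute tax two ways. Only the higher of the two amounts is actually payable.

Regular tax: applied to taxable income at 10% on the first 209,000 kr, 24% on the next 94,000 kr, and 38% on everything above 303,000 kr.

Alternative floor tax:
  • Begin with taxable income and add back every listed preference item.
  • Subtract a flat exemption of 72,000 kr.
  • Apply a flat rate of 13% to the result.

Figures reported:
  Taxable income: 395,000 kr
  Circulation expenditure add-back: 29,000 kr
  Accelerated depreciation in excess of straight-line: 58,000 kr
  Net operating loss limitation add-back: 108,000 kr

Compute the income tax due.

Regular tax:
  209,000 kr × 10% = 20,900 kr
  94,000 kr × 24% = 22,560 kr
  92,000 kr × 38% = 34,960 kr
  → 78,420 kr

Alternative floor tax:
  Adjusted income: 395,000 kr + 29,000 kr + 58,000 kr + 108,000 kr = 590,000 kr
  Less exemption 72,000 kr → base 518,000 kr
  518,000 kr × 13% = 67,340 kr

78,420 kr > 67,340 kr, so the regular tax governs.

78,420 kr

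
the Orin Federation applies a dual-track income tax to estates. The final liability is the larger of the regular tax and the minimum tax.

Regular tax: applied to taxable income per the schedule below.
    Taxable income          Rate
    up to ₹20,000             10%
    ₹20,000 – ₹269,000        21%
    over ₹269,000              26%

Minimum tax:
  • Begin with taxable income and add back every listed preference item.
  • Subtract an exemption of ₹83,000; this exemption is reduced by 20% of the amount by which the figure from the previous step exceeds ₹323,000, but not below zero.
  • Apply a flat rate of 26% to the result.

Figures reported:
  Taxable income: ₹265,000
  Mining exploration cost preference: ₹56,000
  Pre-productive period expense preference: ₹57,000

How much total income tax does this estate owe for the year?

₹79,560

Regular tax:
  ₹20,000 × 10% = ₹2,000
  ₹245,000 × 21% = ₹51,450
  → ₹53,450

Minimum tax:
  Adjusted income: ₹265,000 + ₹56,000 + ₹57,000 = ₹378,000
  Exemption: ₹83,000 − 20% × (₹378,000 − ₹323,000) = ₹83,000 − ₹11,000 = ₹72,000
  Base: ₹378,000 − ₹72,000 = ₹306,000
  ₹306,000 × 26% = ₹79,560

₹79,560 > ₹53,450, so the minimum tax is the binding amount.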